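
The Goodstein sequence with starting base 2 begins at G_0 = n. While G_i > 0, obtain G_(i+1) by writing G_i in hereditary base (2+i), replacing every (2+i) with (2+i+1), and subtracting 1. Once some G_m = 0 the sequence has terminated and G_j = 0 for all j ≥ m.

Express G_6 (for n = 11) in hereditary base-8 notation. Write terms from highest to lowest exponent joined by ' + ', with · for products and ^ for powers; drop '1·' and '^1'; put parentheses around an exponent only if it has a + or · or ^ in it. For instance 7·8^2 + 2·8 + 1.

11 —HB2→ 2^(2 + 1) + 2 + 1 —bump→ 3^(3 + 1) + 3 + 1 = 85 —(−1)→ 84
84 —HB3→ 3^(3 + 1) + 3 —bump→ 4^(4 + 1) + 4 = 1028 —(−1)→ 1027
1027 —HB4→ 4^(4 + 1) + 3 —bump→ 5^(5 + 1) + 3 = 15628 —(−1)→ 15627
15627 —HB5→ 5^(5 + 1) + 2 —bump→ 6^(6 + 1) + 2 = 279938 —(−1)→ 279937
279937 —HB6→ 6^(6 + 1) + 1 —bump→ 7^(7 + 1) + 1 = 5764802 —(−1)→ 5764801
5764801 —HB7→ 7^(7 + 1) —bump→ 8^(8 + 1) = 134217728 —(−1)→ 134217727
134217727 —HB8→ 7·8^8 + 7·8^7 + 7·8^6 + 7·8^5 + 7·8^4 + 7·8^3 + 7·8^2 + 7·8 + 7 —bump→ 7·9^9 + 7·9^7 + 7·9^6 + 7·9^5 + 7·9^4 + 7·9^3 + 7·9^2 + 7·9 + 7 = 2749609303 —(−1)→ 2749609302

7·8^8 + 7·8^7 + 7·8^6 + 7·8^5 + 7·8^4 + 7·8^3 + 7·8^2 + 7·8 + 7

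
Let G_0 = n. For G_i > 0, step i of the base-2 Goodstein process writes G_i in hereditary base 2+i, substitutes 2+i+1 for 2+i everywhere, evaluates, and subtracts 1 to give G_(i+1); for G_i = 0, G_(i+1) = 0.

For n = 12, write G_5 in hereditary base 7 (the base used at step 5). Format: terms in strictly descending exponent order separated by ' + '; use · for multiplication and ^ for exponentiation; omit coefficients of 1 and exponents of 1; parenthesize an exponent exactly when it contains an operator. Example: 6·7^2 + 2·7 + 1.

7^(7 + 1) + 2·7^2 + 7 + 4

[0] 12 ≡ 2^(2 + 1) + 2^2 (base 2). Lift 3: 108. −1: 107.
[1] 107 ≡ 3^(3 + 1) + 2·3^2 + 2·3 + 2 (base 3). Lift 4: 1066. −1: 1065.
[2] 1065 ≡ 4^(4 + 1) + 2·4^2 + 2·4 + 1 (base 4). Lift 5: 15686. −1: 15685.
[3] 15685 ≡ 5^(5 + 1) + 2·5^2 + 2·5 (base 5). Lift 6: 280020. −1: 280019.
[4] 280019 ≡ 6^(6 + 1) + 2·6^2 + 6 + 5 (base 6). Lift 7: 5764911. −1: 5764910.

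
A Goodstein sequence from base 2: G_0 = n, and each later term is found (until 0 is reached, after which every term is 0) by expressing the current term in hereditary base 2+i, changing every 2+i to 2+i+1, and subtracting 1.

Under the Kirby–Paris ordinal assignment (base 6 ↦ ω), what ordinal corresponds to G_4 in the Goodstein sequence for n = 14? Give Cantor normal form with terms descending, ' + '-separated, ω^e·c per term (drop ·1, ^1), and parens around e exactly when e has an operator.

G_0=14  [base 2] 2^(2 + 1) + 2^2 + 2  →[2↦3]→  3^(3 + 1) + 3^3 + 3 = 111  −1 ⇒ G_1=110
G_1=110  [base 3] 3^(3 + 1) + 3^3 + 2  →[3↦4]→  4^(4 + 1) + 4^4 + 2 = 1282  −1 ⇒ G_2=1281
G_2=1281  [base 4] 4^(4 + 1) + 4^4 + 1  →[4↦5]→  5^(5 + 1) + 5^5 + 1 = 18751  −1 ⇒ G_3=18750
G_3=18750  [base 5] 5^(5 + 1) + 5^5  →[5↦6]→  6^(6 + 1) + 6^6 = 326592  −1 ⇒ G_4=326591

ω^(ω + 1) + ω^5·5 + ω^4·5 + ω^3·5 + ω^2·5 + ω·5 + 5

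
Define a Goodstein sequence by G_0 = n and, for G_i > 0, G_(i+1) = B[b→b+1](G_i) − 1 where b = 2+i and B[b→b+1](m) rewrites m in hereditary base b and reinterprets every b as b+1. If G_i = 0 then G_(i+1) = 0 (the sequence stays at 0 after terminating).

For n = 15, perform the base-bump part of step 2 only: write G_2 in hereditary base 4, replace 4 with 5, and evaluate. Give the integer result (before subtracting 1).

i=0: 15 = 2^(2 + 1) + 2^2 + 2 + 1 (b=2); 2→3: 3^(3 + 1) + 3^3 + 3 + 1 = 112; 112−1 = 111
i=1: 111 = 3^(3 + 1) + 3^3 + 3 (b=3); 3→4: 4^(4 + 1) + 4^4 + 4 = 1284; 1284−1 = 1283
i=2: 1283 = 4^(4 + 1) + 4^4 + 3 (b=4); 4→5: 5^(5 + 1) + 5^5 + 3 = 18753; 18753−1 = 18752

18753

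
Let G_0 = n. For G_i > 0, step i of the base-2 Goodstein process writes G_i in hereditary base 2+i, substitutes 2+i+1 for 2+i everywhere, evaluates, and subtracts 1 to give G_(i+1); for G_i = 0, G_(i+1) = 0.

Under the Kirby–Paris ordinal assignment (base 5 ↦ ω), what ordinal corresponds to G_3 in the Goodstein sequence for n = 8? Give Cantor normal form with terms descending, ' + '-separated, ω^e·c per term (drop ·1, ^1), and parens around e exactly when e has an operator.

(0) 8|_2 = 2^(2 + 1) ↦ 3^(3 + 1)|_3 = 81 ⇒ 80
(1) 80|_3 = 2·3^3 + 2·3^2 + 2·3 + 2 ↦ 2·4^4 + 2·4^2 + 2·4 + 2|_4 = 554 ⇒ 553
(2) 553|_4 = 2·4^4 + 2·4^2 + 2·4 + 1 ↦ 2·5^5 + 2·5^2 + 2·5 + 1|_5 = 6311 ⇒ 6310
(3) 6310|_5 = 2·5^5 + 2·5^2 + 2·5 ↦ 2·6^6 + 2·6^2 + 2·6|_6 = 93396 ⇒ 93395

ω^ω·2 + ω^2·2 + ω·2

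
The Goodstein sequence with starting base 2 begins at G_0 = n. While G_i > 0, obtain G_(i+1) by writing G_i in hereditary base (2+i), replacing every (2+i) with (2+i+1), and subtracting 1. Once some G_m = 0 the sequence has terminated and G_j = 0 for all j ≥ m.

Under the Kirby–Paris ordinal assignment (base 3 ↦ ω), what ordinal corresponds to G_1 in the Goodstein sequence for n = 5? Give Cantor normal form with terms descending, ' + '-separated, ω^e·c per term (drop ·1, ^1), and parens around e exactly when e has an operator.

ω^ω

[0] 5 ≡ 2^2 + 1 (base 2). Lift 3: 28. −1: 27.
[1] 27 ≡ 3^3 (base 3). Lift 4: 256. −1: 255.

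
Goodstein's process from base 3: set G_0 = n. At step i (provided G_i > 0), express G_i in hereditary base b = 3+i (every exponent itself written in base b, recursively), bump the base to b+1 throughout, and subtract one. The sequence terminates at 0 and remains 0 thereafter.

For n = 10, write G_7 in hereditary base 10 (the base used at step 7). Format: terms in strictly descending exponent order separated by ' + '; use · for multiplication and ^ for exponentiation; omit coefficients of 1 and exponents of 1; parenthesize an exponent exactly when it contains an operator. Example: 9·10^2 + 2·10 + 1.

i=0: 10 = 3^2 + 1 (b=3); 3→4: 4^2 + 1 = 17; 17−1 = 16
i=1: 16 = 4^2 (b=4); 4→5: 5^2 = 25; 25−1 = 24
i=2: 24 = 4·5 + 4 (b=5); 5→6: 4·6 + 4 = 28; 28−1 = 27
i=3: 27 = 4·6 + 3 (b=6); 6→7: 4·7 + 3 = 31; 31−1 = 30
i=4: 30 = 4·7 + 2 (b=7); 7→8: 4·8 + 2 = 34; 34−1 = 33
i=5: 33 = 4·8 + 1 (b=8); 8→9: 4·9 + 1 = 37; 37−1 = 36
i=6: 36 = 4·9 (b=9); 9→10: 4·10 = 40; 40−1 = 39

3·10 + 9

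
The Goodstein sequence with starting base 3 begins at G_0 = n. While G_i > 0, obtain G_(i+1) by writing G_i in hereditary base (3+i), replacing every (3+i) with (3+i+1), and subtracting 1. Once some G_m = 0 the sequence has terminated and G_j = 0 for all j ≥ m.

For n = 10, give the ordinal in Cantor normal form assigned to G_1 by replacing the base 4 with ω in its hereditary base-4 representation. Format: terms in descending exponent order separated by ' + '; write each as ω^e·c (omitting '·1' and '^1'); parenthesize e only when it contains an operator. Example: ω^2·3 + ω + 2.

G_0=10  [base 3] 3^2 + 1  →[3↦4]→  4^2 + 1 = 17  −1 ⇒ G_1=16
G_1=16  [base 4] 4^2  →[4↦5]→  5^2 = 25  −1 ⇒ G_2=24

ω^2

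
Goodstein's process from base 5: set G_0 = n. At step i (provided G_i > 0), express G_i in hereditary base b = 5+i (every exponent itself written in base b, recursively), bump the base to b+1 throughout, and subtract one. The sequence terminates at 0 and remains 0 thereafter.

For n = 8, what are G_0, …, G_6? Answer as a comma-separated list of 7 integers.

8, 8, 8, 8, 8, 7, 6

base 5: 8 = 5 + 3; at 6: 6 + 3 = 9; next = 8
base 6: 8 = 6 + 2; at 7: 7 + 2 = 9; next = 8
base 7: 8 = 7 + 1; at 8: 8 + 1 = 9; next = 8
base 8: 8 = 8; at 9: 9 = 9; next = 8
base 9: 8 = 8; at 10: 8 = 8; next = 7
base 10: 7 = 7; at 11: 7 = 7; next = 6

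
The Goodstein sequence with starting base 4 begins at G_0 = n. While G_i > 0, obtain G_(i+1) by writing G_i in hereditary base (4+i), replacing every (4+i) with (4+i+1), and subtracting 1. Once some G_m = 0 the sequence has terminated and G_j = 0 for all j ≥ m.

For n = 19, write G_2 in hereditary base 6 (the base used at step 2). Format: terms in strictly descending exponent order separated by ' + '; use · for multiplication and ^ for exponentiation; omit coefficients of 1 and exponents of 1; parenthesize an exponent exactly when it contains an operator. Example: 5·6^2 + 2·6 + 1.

6^2 + 1

19 —HB4→ 4^2 + 3 —bump→ 5^2 + 3 = 28 —(−1)→ 27
27 —HB5→ 5^2 + 2 —bump→ 6^2 + 2 = 38 —(−1)→ 37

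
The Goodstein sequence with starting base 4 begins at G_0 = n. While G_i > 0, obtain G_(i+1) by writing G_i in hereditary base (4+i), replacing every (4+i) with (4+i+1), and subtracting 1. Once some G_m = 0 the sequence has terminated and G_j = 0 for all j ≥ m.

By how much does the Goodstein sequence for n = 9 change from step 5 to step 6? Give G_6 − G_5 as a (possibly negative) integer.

step 0: 9 = 2·4 + 1; sub 5 for 4: 2·5 + 1; = 11; G_1 = 11−1 = 10
step 1: 10 = 2·5; sub 6 for 5: 2·6; = 12; G_2 = 12−1 = 11
step 2: 11 = 6 + 5; sub 7 for 6: 7 + 5; = 12; G_3 = 12−1 = 11
step 3: 11 = 7 + 4; sub 8 for 7: 8 + 4; = 12; G_4 = 12−1 = 11
step 4: 11 = 8 + 3; sub 9 for 8: 9 + 3; = 12; G_5 = 12−1 = 11
step 5: 11 = 9 + 2; sub 10 for 9: 10 + 2; = 12; G_6 = 12−1 = 11

0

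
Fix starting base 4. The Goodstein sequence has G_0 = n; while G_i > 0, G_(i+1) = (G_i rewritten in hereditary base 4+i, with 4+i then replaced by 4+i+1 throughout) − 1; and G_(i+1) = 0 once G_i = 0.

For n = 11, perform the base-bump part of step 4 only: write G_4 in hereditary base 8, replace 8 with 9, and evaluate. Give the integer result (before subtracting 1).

base 4: 11 = 2·4 + 3; at 5: 2·5 + 3 = 13; next = 12
base 5: 12 = 2·5 + 2; at 6: 2·6 + 2 = 14; next = 13
base 6: 13 = 2·6 + 1; at 7: 2·7 + 1 = 15; next = 14
base 7: 14 = 2·7; at 8: 2·8 = 16; next = 15

16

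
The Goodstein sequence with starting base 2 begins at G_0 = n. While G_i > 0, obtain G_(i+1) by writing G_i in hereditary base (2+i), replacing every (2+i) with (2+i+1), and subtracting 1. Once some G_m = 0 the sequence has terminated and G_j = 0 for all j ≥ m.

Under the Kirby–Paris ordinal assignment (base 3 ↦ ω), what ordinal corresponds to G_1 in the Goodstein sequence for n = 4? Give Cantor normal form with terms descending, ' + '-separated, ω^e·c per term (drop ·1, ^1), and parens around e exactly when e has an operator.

ω^2·2 + ω·2 + 2

[0] 4 ≡ 2^2 (base 2). Lift 3: 27. −1: 26.
[1] 26 ≡ 2·3^2 + 2·3 + 2 (base 3). Lift 4: 42. −1: 41.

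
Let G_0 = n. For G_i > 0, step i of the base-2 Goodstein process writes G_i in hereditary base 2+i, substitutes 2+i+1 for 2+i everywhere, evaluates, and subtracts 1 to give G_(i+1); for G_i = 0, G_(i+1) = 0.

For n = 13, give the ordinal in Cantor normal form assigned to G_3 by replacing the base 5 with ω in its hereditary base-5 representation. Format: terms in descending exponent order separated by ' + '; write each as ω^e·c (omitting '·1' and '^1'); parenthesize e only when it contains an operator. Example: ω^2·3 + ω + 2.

base 2: 13 = 2^(2 + 1) + 2^2 + 1; at 3: 3^(3 + 1) + 3^3 + 1 = 109; next = 108
base 3: 108 = 3^(3 + 1) + 3^3; at 4: 4^(4 + 1) + 4^4 = 1280; next = 1279
base 4: 1279 = 4^(4 + 1) + 3·4^3 + 3·4^2 + 3·4 + 3; at 5: 5^(5 + 1) + 3·5^3 + 3·5^2 + 3·5 + 3 = 16093; next = 16092
base 5: 16092 = 5^(5 + 1) + 3·5^3 + 3·5^2 + 3·5 + 2; at 6: 6^(6 + 1) + 3·6^3 + 3·6^2 + 3·6 + 2 = 280712; next = 280711

ω^(ω + 1) + ω^3·3 + ω^2·3 + ω·3 + 2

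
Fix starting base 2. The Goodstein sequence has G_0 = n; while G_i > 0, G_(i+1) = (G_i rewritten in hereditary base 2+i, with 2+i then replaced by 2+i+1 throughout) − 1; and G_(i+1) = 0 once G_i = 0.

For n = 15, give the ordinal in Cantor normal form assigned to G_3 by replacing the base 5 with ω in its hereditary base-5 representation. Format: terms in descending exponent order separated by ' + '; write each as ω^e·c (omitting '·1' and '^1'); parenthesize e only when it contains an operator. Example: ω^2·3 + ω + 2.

base 2: 15 = 2^(2 + 1) + 2^2 + 2 + 1; at 3: 3^(3 + 1) + 3^3 + 3 + 1 = 112; next = 111
base 3: 111 = 3^(3 + 1) + 3^3 + 3; at 4: 4^(4 + 1) + 4^4 + 4 = 1284; next = 1283
base 4: 1283 = 4^(4 + 1) + 4^4 + 3; at 5: 5^(5 + 1) + 5^5 + 3 = 18753; next = 18752

ω^(ω + 1) + ω^ω + 2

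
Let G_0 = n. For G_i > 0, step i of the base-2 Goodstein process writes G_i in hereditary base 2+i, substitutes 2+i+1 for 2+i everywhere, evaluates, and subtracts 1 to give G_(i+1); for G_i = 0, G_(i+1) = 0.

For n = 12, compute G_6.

134217867

12 —HB2→ 2^(2 + 1) + 2^2 —bump→ 3^(3 + 1) + 3^3 = 108 —(−1)→ 107
107 —HB3→ 3^(3 + 1) + 2·3^2 + 2·3 + 2 —bump→ 4^(4 + 1) + 2·4^2 + 2·4 + 2 = 1066 —(−1)→ 1065
1065 —HB4→ 4^(4 + 1) + 2·4^2 + 2·4 + 1 —bump→ 5^(5 + 1) + 2·5^2 + 2·5 + 1 = 15686 —(−1)→ 15685
15685 —HB5→ 5^(5 + 1) + 2·5^2 + 2·5 —bump→ 6^(6 + 1) + 2·6^2 + 2·6 = 280020 —(−1)→ 280019
280019 —HB6→ 6^(6 + 1) + 2·6^2 + 6 + 5 —bump→ 7^(7 + 1) + 2·7^2 + 7 + 5 = 5764911 —(−1)→ 5764910
5764910 —HB7→ 7^(7 + 1) + 2·7^2 + 7 + 4 —bump→ 8^(8 + 1) + 2·8^2 + 8 + 4 = 134217868 —(−1)→ 134217867
134217867 —HB8→ 8^(8 + 1) + 2·8^2 + 8 + 3 —bump→ 9^(9 + 1) + 2·9^2 + 9 + 3 = 3486784575 —(−1)→ 3486784574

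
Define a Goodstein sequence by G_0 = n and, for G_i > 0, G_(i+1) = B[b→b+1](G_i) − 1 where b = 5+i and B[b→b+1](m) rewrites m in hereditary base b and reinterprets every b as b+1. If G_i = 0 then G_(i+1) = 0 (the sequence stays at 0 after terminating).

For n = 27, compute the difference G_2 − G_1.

12

(0) 27|_5 = 5^2 + 2 ↦ 6^2 + 2|_6 = 38 ⇒ 37
(1) 37|_6 = 6^2 + 1 ↦ 7^2 + 1|_7 = 50 ⇒ 49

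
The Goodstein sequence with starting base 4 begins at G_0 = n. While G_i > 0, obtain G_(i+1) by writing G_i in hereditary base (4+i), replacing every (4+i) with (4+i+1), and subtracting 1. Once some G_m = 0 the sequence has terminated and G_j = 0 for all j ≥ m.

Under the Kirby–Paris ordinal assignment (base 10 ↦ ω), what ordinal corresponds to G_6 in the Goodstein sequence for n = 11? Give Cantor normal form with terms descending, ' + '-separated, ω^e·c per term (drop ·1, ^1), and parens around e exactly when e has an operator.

[0] 11 ≡ 2·4 + 3 (base 4). Lift 5: 13. −1: 12.
[1] 12 ≡ 2·5 + 2 (base 5). Lift 6: 14. −1: 13.
[2] 13 ≡ 2·6 + 1 (base 6). Lift 7: 15. −1: 14.
[3] 14 ≡ 2·7 (base 7). Lift 8: 16. −1: 15.
[4] 15 ≡ 8 + 7 (base 8). Lift 9: 16. −1: 15.
[5] 15 ≡ 9 + 6 (base 9). Lift 10: 16. −1: 15.
[6] 15 ≡ 10 + 5 (base 10). Lift 11: 16. −1: 15.

ω + 5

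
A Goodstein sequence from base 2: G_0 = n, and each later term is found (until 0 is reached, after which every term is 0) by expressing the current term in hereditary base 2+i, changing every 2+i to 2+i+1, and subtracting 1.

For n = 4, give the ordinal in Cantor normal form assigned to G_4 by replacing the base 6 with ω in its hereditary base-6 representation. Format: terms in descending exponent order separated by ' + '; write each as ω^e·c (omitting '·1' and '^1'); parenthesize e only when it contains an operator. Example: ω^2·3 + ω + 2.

ω^2·2 + ω + 5

base 2: 4 = 2^2; at 3: 3^3 = 27; next = 26
base 3: 26 = 2·3^2 + 2·3 + 2; at 4: 2·4^2 + 2·4 + 2 = 42; next = 41
base 4: 41 = 2·4^2 + 2·4 + 1; at 5: 2·5^2 + 2·5 + 1 = 61; next = 60
base 5: 60 = 2·5^2 + 2·5; at 6: 2·6^2 + 2·6 = 84; next = 83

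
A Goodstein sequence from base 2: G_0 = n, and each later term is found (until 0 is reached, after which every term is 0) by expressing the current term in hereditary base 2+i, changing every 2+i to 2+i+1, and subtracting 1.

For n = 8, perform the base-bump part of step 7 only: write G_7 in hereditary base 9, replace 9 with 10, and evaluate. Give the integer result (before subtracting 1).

i=0: 8 = 2^(2 + 1) (b=2); 2→3: 3^(3 + 1) = 81; 81−1 = 80
i=1: 80 = 2·3^3 + 2·3^2 + 2·3 + 2 (b=3); 3→4: 2·4^4 + 2·4^2 + 2·4 + 2 = 554; 554−1 = 553
i=2: 553 = 2·4^4 + 2·4^2 + 2·4 + 1 (b=4); 4→5: 2·5^5 + 2·5^2 + 2·5 + 1 = 6311; 6311−1 = 6310
i=3: 6310 = 2·5^5 + 2·5^2 + 2·5 (b=5); 5→6: 2·6^6 + 2·6^2 + 2·6 = 93396; 93396−1 = 93395
i=4: 93395 = 2·6^6 + 2·6^2 + 6 + 5 (b=6); 6→7: 2·7^7 + 2·7^2 + 7 + 5 = 1647196; 1647196−1 = 1647195
i=5: 1647195 = 2·7^7 + 2·7^2 + 7 + 4 (b=7); 7→8: 2·8^8 + 2·8^2 + 8 + 4 = 33554572; 33554572−1 = 33554571
i=6: 33554571 = 2·8^8 + 2·8^2 + 8 + 3 (b=8); 8→9: 2·9^9 + 2·9^2 + 9 + 3 = 774841152; 774841152−1 = 774841151
i=7: 774841151 = 2·9^9 + 2·9^2 + 9 + 2 (b=9); 9→10: 2·10^10 + 2·10^2 + 10 + 2 = 20000000212; 20000000212−1 = 20000000211

20000000212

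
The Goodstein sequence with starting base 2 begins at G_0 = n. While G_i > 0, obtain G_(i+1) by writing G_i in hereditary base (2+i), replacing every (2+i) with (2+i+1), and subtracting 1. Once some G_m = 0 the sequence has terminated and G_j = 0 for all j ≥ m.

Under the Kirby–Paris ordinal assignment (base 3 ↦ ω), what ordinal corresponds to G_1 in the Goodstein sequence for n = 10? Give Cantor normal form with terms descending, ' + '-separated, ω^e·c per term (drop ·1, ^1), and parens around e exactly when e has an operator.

step 0: 10 = 2^(2 + 1) + 2; sub 3 for 2: 3^(3 + 1) + 3; = 84; G_1 = 84−1 = 83
step 1: 83 = 3^(3 + 1) + 2; sub 4 for 3: 4^(4 + 1) + 2; = 1026; G_2 = 1026−1 = 1025

ω^(ω + 1) + 2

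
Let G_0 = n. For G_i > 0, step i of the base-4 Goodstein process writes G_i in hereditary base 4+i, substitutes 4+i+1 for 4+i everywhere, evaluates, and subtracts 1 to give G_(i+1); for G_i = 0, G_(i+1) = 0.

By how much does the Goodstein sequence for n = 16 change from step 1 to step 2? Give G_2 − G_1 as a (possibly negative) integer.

3

G_0=16  [base 4] 4^2  →[4↦5]→  5^2 = 25  −1 ⇒ G_1=24
G_1=24  [base 5] 4·5 + 4  →[5↦6]→  4·6 + 4 = 28  −1 ⇒ G_2=27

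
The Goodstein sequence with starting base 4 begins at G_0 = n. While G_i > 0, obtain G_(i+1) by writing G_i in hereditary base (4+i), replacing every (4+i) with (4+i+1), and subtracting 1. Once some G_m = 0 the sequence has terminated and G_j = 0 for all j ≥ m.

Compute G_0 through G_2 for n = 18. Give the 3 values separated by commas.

18, 26, 36

i=0: 18 = 4^2 + 2 (b=4); 4→5: 5^2 + 2 = 27; 27−1 = 26
i=1: 26 = 5^2 + 1 (b=5); 5→6: 6^2 + 1 = 37; 37−1 = 36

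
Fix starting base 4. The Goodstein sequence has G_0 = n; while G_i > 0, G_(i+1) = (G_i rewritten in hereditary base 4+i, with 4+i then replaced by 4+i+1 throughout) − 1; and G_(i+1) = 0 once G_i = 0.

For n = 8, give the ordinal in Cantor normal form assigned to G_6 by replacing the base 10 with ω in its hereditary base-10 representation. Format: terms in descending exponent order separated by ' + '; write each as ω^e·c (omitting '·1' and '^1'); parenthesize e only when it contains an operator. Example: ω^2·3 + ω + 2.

8 —HB4→ 2·4 —bump→ 2·5 = 10 —(−1)→ 9
9 —HB5→ 5 + 4 —bump→ 6 + 4 = 10 —(−1)→ 9
9 —HB6→ 6 + 3 —bump→ 7 + 3 = 10 —(−1)→ 9
9 —HB7→ 7 + 2 —bump→ 8 + 2 = 10 —(−1)→ 9
9 —HB8→ 8 + 1 —bump→ 9 + 1 = 10 —(−1)→ 9
9 —HB9→ 9 —bump→ 10 = 10 —(−1)→ 9
9 —HB10→ 9 —bump→ 9 = 9 —(−1)→ 8

9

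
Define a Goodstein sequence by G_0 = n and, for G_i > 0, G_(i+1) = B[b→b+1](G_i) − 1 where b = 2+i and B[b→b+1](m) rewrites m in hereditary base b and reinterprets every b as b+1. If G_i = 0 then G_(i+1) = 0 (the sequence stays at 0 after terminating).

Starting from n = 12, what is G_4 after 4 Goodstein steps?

280019

(0) 12|_2 = 2^(2 + 1) + 2^2 ↦ 3^(3 + 1) + 3^3|_3 = 108 ⇒ 107
(1) 107|_3 = 3^(3 + 1) + 2·3^2 + 2·3 + 2 ↦ 4^(4 + 1) + 2·4^2 + 2·4 + 2|_4 = 1066 ⇒ 1065
(2) 1065|_4 = 4^(4 + 1) + 2·4^2 + 2·4 + 1 ↦ 5^(5 + 1) + 2·5^2 + 2·5 + 1|_5 = 15686 ⇒ 15685
(3) 15685|_5 = 5^(5 + 1) + 2·5^2 + 2·5 ↦ 6^(6 + 1) + 2·6^2 + 2·6|_6 = 280020 ⇒ 280019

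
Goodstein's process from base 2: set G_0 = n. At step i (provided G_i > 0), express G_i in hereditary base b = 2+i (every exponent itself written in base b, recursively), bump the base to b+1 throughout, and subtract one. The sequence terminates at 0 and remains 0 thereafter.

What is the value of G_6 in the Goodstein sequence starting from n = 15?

[0] 15 ≡ 2^(2 + 1) + 2^2 + 2 + 1 (base 2). Lift 3: 112. −1: 111.
[1] 111 ≡ 3^(3 + 1) + 3^3 + 3 (base 3). Lift 4: 1284. −1: 1283.
[2] 1283 ≡ 4^(4 + 1) + 4^4 + 3 (base 4). Lift 5: 18753. −1: 18752.
[3] 18752 ≡ 5^(5 + 1) + 5^5 + 2 (base 5). Lift 6: 326594. −1: 326593.
[4] 326593 ≡ 6^(6 + 1) + 6^6 + 1 (base 6). Lift 7: 6588345. −1: 6588344.
[5] 6588344 ≡ 7^(7 + 1) + 7^7 (base 7). Lift 8: 150994944. −1: 150994943.

150994943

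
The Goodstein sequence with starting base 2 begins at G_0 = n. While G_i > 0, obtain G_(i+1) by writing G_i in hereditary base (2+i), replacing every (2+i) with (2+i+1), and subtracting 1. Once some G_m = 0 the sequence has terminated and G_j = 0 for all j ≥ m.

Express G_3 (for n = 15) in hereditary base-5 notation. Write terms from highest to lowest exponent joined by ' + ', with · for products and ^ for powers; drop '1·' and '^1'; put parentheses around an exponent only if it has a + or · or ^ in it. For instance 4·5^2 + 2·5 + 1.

i=0: 15 = 2^(2 + 1) + 2^2 + 2 + 1 (b=2); 2→3: 3^(3 + 1) + 3^3 + 3 + 1 = 112; 112−1 = 111
i=1: 111 = 3^(3 + 1) + 3^3 + 3 (b=3); 3→4: 4^(4 + 1) + 4^4 + 4 = 1284; 1284−1 = 1283
i=2: 1283 = 4^(4 + 1) + 4^4 + 3 (b=4); 4→5: 5^(5 + 1) + 5^5 + 3 = 18753; 18753−1 = 18752
i=3: 18752 = 5^(5 + 1) + 5^5 + 2 (b=5); 5→6: 6^(6 + 1) + 6^6 + 2 = 326594; 326594−1 = 326593

5^(5 + 1) + 5^5 + 2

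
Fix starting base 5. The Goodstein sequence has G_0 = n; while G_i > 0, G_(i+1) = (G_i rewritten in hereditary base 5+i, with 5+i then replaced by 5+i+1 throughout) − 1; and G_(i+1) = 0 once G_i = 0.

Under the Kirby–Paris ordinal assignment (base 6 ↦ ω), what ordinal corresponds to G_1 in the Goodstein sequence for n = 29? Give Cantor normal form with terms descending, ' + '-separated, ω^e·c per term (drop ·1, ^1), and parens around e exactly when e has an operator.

ω^2 + 3

G_0=29  [base 5] 5^2 + 4  →[5↦6]→  6^2 + 4 = 40  −1 ⇒ G_1=39
G_1=39  [base 6] 6^2 + 3  →[6↦7]→  7^2 + 3 = 52  −1 ⇒ G_2=51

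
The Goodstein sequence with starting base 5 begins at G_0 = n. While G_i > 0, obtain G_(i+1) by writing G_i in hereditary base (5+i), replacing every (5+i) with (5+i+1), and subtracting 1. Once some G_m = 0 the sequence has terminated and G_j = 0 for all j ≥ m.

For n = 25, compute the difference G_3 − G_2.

G_0=25  [base 5] 5^2  →[5↦6]→  6^2 = 36  −1 ⇒ G_1=35
G_1=35  [base 6] 5·6 + 5  →[6↦7]→  5·7 + 5 = 40  −1 ⇒ G_2=39
G_2=39  [base 7] 5·7 + 4  →[7↦8]→  5·8 + 4 = 44  −1 ⇒ G_3=43

4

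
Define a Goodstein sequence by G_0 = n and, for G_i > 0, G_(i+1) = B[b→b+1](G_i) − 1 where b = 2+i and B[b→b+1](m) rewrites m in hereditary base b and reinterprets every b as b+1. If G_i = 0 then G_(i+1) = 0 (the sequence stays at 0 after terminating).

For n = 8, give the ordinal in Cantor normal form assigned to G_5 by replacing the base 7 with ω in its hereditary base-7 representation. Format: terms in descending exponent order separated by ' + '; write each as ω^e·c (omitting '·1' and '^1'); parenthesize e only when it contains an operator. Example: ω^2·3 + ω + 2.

ω^ω·2 + ω^2·2 + ω + 4

G_0=8  [base 2] 2^(2 + 1)  →[2↦3]→  3^(3 + 1) = 81  −1 ⇒ G_1=80
G_1=80  [base 3] 2·3^3 + 2·3^2 + 2·3 + 2  →[3↦4]→  2·4^4 + 2·4^2 + 2·4 + 2 = 554  −1 ⇒ G_2=553
G_2=553  [base 4] 2·4^4 + 2·4^2 + 2·4 + 1  →[4↦5]→  2·5^5 + 2·5^2 + 2·5 + 1 = 6311  −1 ⇒ G_3=6310
G_3=6310  [base 5] 2·5^5 + 2·5^2 + 2·5  →[5↦6]→  2·6^6 + 2·6^2 + 2·6 = 93396  −1 ⇒ G_4=93395
G_4=93395  [base 6] 2·6^6 + 2·6^2 + 6 + 5  →[6↦7]→  2·7^7 + 2·7^2 + 7 + 5 = 1647196  −1 ⇒ G_5=1647195
G_5=1647195  [base 7] 2·7^7 + 2·7^2 + 7 + 4  →[7↦8]→  2·8^8 + 2·8^2 + 8 + 4 = 33554572  −1 ⇒ G_6=33554571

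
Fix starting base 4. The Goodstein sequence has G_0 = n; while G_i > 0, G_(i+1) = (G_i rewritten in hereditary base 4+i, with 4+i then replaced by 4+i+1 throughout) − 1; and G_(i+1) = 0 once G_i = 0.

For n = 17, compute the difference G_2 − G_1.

10

step 0: 17 = 4^2 + 1; sub 5 for 4: 5^2 + 1; = 26; G_1 = 26−1 = 25
step 1: 25 = 5^2; sub 6 for 5: 6^2; = 36; G_2 = 36−1 = 35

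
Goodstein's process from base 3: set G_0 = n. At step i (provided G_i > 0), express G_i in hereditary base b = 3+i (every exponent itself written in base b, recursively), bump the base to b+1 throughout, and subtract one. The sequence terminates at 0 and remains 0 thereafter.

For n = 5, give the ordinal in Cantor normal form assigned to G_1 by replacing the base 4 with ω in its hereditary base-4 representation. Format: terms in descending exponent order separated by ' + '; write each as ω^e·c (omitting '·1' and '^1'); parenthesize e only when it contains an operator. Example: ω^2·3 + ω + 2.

ω + 1

i=0: 5 = 3 + 2 (b=3); 3→4: 4 + 2 = 6; 6−1 = 5
i=1: 5 = 4 + 1 (b=4); 4→5: 5 + 1 = 6; 6−1 = 5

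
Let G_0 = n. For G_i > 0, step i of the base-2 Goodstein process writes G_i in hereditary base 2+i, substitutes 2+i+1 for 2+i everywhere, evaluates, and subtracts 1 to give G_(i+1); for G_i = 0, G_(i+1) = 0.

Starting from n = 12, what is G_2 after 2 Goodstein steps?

1065

(0) 12|_2 = 2^(2 + 1) + 2^2 ↦ 3^(3 + 1) + 3^3|_3 = 108 ⇒ 107
(1) 107|_3 = 3^(3 + 1) + 2·3^2 + 2·3 + 2 ↦ 4^(4 + 1) + 2·4^2 + 2·4 + 2|_4 = 1066 ⇒ 1065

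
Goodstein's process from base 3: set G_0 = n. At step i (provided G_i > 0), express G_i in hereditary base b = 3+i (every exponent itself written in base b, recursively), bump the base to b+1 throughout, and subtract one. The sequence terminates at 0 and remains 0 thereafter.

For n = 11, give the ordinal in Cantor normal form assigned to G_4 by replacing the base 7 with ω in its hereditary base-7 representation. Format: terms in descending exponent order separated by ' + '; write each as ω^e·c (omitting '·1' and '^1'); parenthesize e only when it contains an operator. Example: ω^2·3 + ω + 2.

ω·5 + 4

G_0 = 11. HB_3(11) = 3^2 + 2. Bump = 18. G_1 = 17.
G_1 = 17. HB_4(17) = 4^2 + 1. Bump = 26. G_2 = 25.
G_2 = 25. HB_5(25) = 5^2. Bump = 36. G_3 = 35.
G_3 = 35. HB_6(35) = 5·6 + 5. Bump = 40. G_4 = 39.
G_4 = 39. HB_7(39) = 5·7 + 4. Bump = 44. G_5 = 43.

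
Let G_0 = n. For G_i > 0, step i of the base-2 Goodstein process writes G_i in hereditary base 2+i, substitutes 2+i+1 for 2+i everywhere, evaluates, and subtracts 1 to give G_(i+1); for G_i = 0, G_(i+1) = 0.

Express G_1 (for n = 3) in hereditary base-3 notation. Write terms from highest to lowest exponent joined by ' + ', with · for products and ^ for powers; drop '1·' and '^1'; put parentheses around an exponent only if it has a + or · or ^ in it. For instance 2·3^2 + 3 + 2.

3

step 0: 3 = 2 + 1; sub 3 for 2: 3 + 1; = 4; G_1 = 4−1 = 3
step 1: 3 = 3; sub 4 for 3: 4; = 4; G_2 = 4−1 = 3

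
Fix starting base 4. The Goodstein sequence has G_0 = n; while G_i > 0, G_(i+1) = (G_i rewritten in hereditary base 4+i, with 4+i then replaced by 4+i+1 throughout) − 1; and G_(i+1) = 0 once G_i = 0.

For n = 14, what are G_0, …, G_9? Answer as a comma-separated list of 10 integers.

14, 16, 18, 20, 21, 22, 23, 24, 25, 26

(0) 14|_4 = 3·4 + 2 ↦ 3·5 + 2|_5 = 17 ⇒ 16
(1) 16|_5 = 3·5 + 1 ↦ 3·6 + 1|_6 = 19 ⇒ 18
(2) 18|_6 = 3·6 ↦ 3·7|_7 = 21 ⇒ 20
(3) 20|_7 = 2·7 + 6 ↦ 2·8 + 6|_8 = 22 ⇒ 21
(4) 21|_8 = 2·8 + 5 ↦ 2·9 + 5|_9 = 23 ⇒ 22
(5) 22|_9 = 2·9 + 4 ↦ 2·10 + 4|_10 = 24 ⇒ 23
(6) 23|_10 = 2·10 + 3 ↦ 2·11 + 3|_11 = 25 ⇒ 24
(7) 24|_11 = 2·11 + 2 ↦ 2·12 + 2|_12 = 26 ⇒ 25
(8) 25|_12 = 2·12 + 1 ↦ 2·13 + 1|_13 = 27 ⇒ 26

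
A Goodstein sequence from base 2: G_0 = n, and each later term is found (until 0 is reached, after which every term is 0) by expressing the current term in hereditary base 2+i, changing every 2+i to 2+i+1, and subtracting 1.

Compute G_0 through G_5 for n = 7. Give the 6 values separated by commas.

7, 30, 259, 3127, 46657, 823543

base 2: 7 = 2^2 + 2 + 1; at 3: 3^3 + 3 + 1 = 31; next = 30
base 3: 30 = 3^3 + 3; at 4: 4^4 + 4 = 260; next = 259
base 4: 259 = 4^4 + 3; at 5: 5^5 + 3 = 3128; next = 3127
base 5: 3127 = 5^5 + 2; at 6: 6^6 + 2 = 46658; next = 46657
base 6: 46657 = 6^6 + 1; at 7: 7^7 + 1 = 823544; next = 823543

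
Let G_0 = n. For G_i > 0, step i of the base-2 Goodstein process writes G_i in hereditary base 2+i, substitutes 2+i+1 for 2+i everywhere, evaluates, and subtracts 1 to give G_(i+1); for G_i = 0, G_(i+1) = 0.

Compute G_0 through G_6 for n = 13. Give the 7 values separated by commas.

(0) 13|_2 = 2^(2 + 1) + 2^2 + 1 ↦ 3^(3 + 1) + 3^3 + 1|_3 = 109 ⇒ 108
(1) 108|_3 = 3^(3 + 1) + 3^3 ↦ 4^(4 + 1) + 4^4|_4 = 1280 ⇒ 1279
(2) 1279|_4 = 4^(4 + 1) + 3·4^3 + 3·4^2 + 3·4 + 3 ↦ 5^(5 + 1) + 3·5^3 + 3·5^2 + 3·5 + 3|_5 = 16093 ⇒ 16092
(3) 16092|_5 = 5^(5 + 1) + 3·5^3 + 3·5^2 + 3·5 + 2 ↦ 6^(6 + 1) + 3·6^3 + 3·6^2 + 3·6 + 2|_6 = 280712 ⇒ 280711
(4) 280711|_6 = 6^(6 + 1) + 3·6^3 + 3·6^2 + 3·6 + 1 ↦ 7^(7 + 1) + 3·7^3 + 3·7^2 + 3·7 + 1|_7 = 5765999 ⇒ 5765998
(5) 5765998|_7 = 7^(7 + 1) + 3·7^3 + 3·7^2 + 3·7 ↦ 8^(8 + 1) + 3·8^3 + 3·8^2 + 3·8|_8 = 134219480 ⇒ 134219479

13, 108, 1279, 16092, 280711, 5765998, 134219479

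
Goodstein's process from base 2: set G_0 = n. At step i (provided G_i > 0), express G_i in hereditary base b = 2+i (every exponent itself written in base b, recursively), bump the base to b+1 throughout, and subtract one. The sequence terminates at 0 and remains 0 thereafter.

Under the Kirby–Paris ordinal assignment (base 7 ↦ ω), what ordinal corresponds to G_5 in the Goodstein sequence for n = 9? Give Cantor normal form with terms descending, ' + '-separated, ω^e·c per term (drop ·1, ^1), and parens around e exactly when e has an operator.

G_0=9  [base 2] 2^(2 + 1) + 1  →[2↦3]→  3^(3 + 1) + 1 = 82  −1 ⇒ G_1=81
G_1=81  [base 3] 3^(3 + 1)  →[3↦4]→  4^(4 + 1) = 1024  −1 ⇒ G_2=1023
G_2=1023  [base 4] 3·4^4 + 3·4^3 + 3·4^2 + 3·4 + 3  →[4↦5]→  3·5^5 + 3·5^3 + 3·5^2 + 3·5 + 3 = 9843  −1 ⇒ G_3=9842
G_3=9842  [base 5] 3·5^5 + 3·5^3 + 3·5^2 + 3·5 + 2  →[5↦6]→  3·6^6 + 3·6^3 + 3·6^2 + 3·6 + 2 = 140744  −1 ⇒ G_4=140743
G_4=140743  [base 6] 3·6^6 + 3·6^3 + 3·6^2 + 3·6 + 1  →[6↦7]→  3·7^7 + 3·7^3 + 3·7^2 + 3·7 + 1 = 2471827  −1 ⇒ G_5=2471826
G_5=2471826  [base 7] 3·7^7 + 3·7^3 + 3·7^2 + 3·7  →[7↦8]→  3·8^8 + 3·8^3 + 3·8^2 + 3·8 = 50333400  −1 ⇒ G_6=50333399

ω^ω·3 + ω^3·3 + ω^2·3 + ω·3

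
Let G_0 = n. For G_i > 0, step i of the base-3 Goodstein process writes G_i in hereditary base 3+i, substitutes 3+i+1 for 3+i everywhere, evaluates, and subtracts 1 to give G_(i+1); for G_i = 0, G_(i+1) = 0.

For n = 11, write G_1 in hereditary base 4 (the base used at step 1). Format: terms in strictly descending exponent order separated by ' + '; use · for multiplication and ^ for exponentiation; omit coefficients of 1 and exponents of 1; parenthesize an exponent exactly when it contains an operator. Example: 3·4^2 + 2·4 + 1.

G_0 = 11. HB_3(11) = 3^2 + 2. Bump = 18. G_1 = 17.
G_1 = 17. HB_4(17) = 4^2 + 1. Bump = 26. G_2 = 25.

4^2 + 1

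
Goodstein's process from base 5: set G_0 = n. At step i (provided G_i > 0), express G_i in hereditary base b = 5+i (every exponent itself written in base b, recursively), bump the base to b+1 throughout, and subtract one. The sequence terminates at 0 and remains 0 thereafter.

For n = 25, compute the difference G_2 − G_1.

4

i=0: 25 = 5^2 (b=5); 5→6: 6^2 = 36; 36−1 = 35
i=1: 35 = 5·6 + 5 (b=6); 6→7: 5·7 + 5 = 40; 40−1 = 39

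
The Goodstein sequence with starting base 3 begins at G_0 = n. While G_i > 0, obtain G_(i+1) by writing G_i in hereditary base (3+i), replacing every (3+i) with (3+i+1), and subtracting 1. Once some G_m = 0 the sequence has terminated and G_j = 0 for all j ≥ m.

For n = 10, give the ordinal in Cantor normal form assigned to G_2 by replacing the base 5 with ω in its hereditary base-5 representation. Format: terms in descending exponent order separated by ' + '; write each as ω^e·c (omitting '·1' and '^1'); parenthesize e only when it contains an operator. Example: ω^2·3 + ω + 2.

ω·4 + 4

G_0 = 10. HB_3(10) = 3^2 + 1. Bump = 17. G_1 = 16.
G_1 = 16. HB_4(16) = 4^2. Bump = 25. G_2 = 24.
G_2 = 24. HB_5(24) = 4·5 + 4. Bump = 28. G_3 = 27.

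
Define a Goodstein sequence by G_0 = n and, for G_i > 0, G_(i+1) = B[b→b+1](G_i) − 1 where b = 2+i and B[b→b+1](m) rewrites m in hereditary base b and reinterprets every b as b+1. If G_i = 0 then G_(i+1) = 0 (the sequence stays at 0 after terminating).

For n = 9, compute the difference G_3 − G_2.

9 —HB2→ 2^(2 + 1) + 1 —bump→ 3^(3 + 1) + 1 = 82 —(−1)→ 81
81 —HB3→ 3^(3 + 1) —bump→ 4^(4 + 1) = 1024 —(−1)→ 1023
1023 —HB4→ 3·4^4 + 3·4^3 + 3·4^2 + 3·4 + 3 —bump→ 3·5^5 + 3·5^3 + 3·5^2 + 3·5 + 3 = 9843 —(−1)→ 9842

8819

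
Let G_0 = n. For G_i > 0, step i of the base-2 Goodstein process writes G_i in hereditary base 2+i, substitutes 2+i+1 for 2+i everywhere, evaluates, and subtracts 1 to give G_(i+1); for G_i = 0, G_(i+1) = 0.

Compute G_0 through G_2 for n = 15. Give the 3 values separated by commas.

G_0=15  [base 2] 2^(2 + 1) + 2^2 + 2 + 1  →[2↦3]→  3^(3 + 1) + 3^3 + 3 + 1 = 112  −1 ⇒ G_1=111
G_1=111  [base 3] 3^(3 + 1) + 3^3 + 3  →[3↦4]→  4^(4 + 1) + 4^4 + 4 = 1284  −1 ⇒ G_2=1283

15, 111, 1283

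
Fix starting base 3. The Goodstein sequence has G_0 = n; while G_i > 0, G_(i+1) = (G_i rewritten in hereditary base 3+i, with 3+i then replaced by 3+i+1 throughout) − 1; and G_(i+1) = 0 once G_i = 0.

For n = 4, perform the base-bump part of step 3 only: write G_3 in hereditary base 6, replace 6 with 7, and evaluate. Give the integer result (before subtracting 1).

step 0: 4 = 3 + 1; sub 4 for 3: 4 + 1; = 5; G_1 = 5−1 = 4
step 1: 4 = 4; sub 5 for 4: 5; = 5; G_2 = 5−1 = 4
step 2: 4 = 4; sub 6 for 5: 4; = 4; G_3 = 4−1 = 3

3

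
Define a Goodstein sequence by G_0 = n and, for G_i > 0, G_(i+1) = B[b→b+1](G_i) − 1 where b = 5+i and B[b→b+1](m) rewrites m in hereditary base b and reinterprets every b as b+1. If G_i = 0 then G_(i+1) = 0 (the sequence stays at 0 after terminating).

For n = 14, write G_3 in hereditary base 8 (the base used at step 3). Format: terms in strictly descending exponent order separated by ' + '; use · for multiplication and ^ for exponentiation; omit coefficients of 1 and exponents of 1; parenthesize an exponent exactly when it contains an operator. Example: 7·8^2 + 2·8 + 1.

(0) 14|_5 = 2·5 + 4 ↦ 2·6 + 4|_6 = 16 ⇒ 15
(1) 15|_6 = 2·6 + 3 ↦ 2·7 + 3|_7 = 17 ⇒ 16
(2) 16|_7 = 2·7 + 2 ↦ 2·8 + 2|_8 = 18 ⇒ 17
(3) 17|_8 = 2·8 + 1 ↦ 2·9 + 1|_9 = 19 ⇒ 18

2·8 + 1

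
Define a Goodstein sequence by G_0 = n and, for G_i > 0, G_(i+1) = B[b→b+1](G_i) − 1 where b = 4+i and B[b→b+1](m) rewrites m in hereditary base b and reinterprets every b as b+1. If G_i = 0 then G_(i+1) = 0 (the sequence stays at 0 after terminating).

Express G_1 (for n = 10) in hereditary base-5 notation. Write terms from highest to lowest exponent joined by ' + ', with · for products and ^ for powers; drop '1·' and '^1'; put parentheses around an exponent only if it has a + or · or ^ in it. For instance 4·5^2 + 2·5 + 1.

G_0 = 10. HB_4(10) = 2·4 + 2. Bump = 12. G_1 = 11.
G_1 = 11. HB_5(11) = 2·5 + 1. Bump = 13. G_2 = 12.

2·5 + 1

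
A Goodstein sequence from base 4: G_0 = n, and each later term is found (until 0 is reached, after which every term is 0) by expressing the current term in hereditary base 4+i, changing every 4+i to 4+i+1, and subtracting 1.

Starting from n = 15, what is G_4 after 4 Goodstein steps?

i=0: 15 = 3·4 + 3 (b=4); 4→5: 3·5 + 3 = 18; 18−1 = 17
i=1: 17 = 3·5 + 2 (b=5); 5→6: 3·6 + 2 = 20; 20−1 = 19
i=2: 19 = 3·6 + 1 (b=6); 6→7: 3·7 + 1 = 22; 22−1 = 21
i=3: 21 = 3·7 (b=7); 7→8: 3·8 = 24; 24−1 = 23
i=4: 23 = 2·8 + 7 (b=8); 8→9: 2·9 + 7 = 25; 25−1 = 24

23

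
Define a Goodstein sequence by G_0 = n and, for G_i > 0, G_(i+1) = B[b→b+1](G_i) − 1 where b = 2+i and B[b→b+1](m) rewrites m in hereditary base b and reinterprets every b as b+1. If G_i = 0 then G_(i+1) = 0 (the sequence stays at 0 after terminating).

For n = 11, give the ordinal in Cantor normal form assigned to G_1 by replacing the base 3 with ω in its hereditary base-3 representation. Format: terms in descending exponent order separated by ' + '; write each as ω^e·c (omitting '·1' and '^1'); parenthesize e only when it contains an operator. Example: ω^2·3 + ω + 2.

ω^(ω + 1) + ω

[0] 11 ≡ 2^(2 + 1) + 2 + 1 (base 2). Lift 3: 85. −1: 84.
[1] 84 ≡ 3^(3 + 1) + 3 (base 3). Lift 4: 1028. −1: 1027.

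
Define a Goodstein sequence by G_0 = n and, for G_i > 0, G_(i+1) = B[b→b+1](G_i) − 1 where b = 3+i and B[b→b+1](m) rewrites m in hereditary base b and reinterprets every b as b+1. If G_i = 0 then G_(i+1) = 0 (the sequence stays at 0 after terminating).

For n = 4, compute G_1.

4 —HB3→ 3 + 1 —bump→ 4 + 1 = 5 —(−1)→ 4
4 —HB4→ 4 —bump→ 5 = 5 —(−1)→ 4

4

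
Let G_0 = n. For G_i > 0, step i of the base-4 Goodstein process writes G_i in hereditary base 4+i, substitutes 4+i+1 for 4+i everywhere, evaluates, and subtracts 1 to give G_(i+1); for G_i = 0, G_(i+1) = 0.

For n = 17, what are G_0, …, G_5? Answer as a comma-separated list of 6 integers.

17, 25, 35, 39, 43, 47

G_0=17  [base 4] 4^2 + 1  →[4↦5]→  5^2 + 1 = 26  −1 ⇒ G_1=25
G_1=25  [base 5] 5^2  →[5↦6]→  6^2 = 36  −1 ⇒ G_2=35
G_2=35  [base 6] 5·6 + 5  →[6↦7]→  5·7 + 5 = 40  −1 ⇒ G_3=39
G_3=39  [base 7] 5·7 + 4  →[7↦8]→  5·8 + 4 = 44  −1 ⇒ G_4=43
G_4=43  [base 8] 5·8 + 3  →[8↦9]→  5·9 + 3 = 48  −1 ⇒ G_5=47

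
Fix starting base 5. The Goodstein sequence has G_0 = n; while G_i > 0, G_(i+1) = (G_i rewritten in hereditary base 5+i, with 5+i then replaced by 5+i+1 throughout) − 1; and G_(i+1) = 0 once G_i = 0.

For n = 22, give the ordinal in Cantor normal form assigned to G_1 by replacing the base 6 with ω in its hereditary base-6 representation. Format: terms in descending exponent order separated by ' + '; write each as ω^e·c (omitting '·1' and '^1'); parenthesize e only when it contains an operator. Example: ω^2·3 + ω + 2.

G_0=22  [base 5] 4·5 + 2  →[5↦6]→  4·6 + 2 = 26  −1 ⇒ G_1=25
G_1=25  [base 6] 4·6 + 1  →[6↦7]→  4·7 + 1 = 29  −1 ⇒ G_2=28

ω·4 + 1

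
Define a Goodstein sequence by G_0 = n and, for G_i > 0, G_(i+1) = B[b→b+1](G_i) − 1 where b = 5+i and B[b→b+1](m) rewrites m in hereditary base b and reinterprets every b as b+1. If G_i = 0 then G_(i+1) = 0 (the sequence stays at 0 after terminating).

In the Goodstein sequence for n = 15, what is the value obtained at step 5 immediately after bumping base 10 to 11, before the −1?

[0] 15 ≡ 3·5 (base 5). Lift 6: 18. −1: 17.
[1] 17 ≡ 2·6 + 5 (base 6). Lift 7: 19. −1: 18.
[2] 18 ≡ 2·7 + 4 (base 7). Lift 8: 20. −1: 19.
[3] 19 ≡ 2·8 + 3 (base 8). Lift 9: 21. −1: 20.
[4] 20 ≡ 2·9 + 2 (base 9). Lift 10: 22. −1: 21.

23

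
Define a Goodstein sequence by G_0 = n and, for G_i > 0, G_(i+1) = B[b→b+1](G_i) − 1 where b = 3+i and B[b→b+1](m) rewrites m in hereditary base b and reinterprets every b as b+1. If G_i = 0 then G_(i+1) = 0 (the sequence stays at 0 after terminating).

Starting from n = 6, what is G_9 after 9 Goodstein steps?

step 0: 6 = 2·3; sub 4 for 3: 2·4; = 8; G_1 = 8−1 = 7
step 1: 7 = 4 + 3; sub 5 for 4: 5 + 3; = 8; G_2 = 8−1 = 7
step 2: 7 = 5 + 2; sub 6 for 5: 6 + 2; = 8; G_3 = 8−1 = 7
step 3: 7 = 6 + 1; sub 7 for 6: 7 + 1; = 8; G_4 = 8−1 = 7
step 4: 7 = 7; sub 8 for 7: 8; = 8; G_5 = 8−1 = 7
step 5: 7 = 7; sub 9 for 8: 7; = 7; G_6 = 7−1 = 6
step 6: 6 = 6; sub 10 for 9: 6; = 6; G_7 = 6−1 = 5
step 7: 5 = 5; sub 11 for 10: 5; = 5; G_8 = 5−1 = 4
step 8: 4 = 4; sub 12 for 11: 4; = 4; G_9 = 4−1 = 3

3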